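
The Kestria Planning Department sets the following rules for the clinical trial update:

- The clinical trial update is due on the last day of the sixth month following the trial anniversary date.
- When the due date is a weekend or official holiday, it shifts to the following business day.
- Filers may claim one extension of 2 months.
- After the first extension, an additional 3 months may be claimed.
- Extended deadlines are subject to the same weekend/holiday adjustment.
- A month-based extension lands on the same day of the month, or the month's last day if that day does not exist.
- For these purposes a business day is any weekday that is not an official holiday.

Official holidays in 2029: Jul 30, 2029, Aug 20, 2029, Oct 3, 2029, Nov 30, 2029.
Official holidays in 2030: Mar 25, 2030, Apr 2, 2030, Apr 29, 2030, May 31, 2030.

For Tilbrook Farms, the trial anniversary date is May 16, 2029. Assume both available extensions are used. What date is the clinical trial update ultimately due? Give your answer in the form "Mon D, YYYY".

May 6, 2030

6 months after May 16, 2029 falls in November 2029; the last day of that month is Nov 30, 2029.
Nov 30, 2029 is a listed holiday; the next business day is Dec 3, 2029 (Monday).
The 2 months extension carries Dec 3, 2029 to Feb 3, 2030.
Feb 3, 2030 falls on a Sunday. Rolling to the next business day gives Feb 4, 2030, a Monday.
The 3 months extension carries Feb 4, 2030 to May 4, 2030.
May 4, 2030 is a Saturday, so it moves to the next business day, May 6, 2030 (Monday).
Deadline: May 6, 2030.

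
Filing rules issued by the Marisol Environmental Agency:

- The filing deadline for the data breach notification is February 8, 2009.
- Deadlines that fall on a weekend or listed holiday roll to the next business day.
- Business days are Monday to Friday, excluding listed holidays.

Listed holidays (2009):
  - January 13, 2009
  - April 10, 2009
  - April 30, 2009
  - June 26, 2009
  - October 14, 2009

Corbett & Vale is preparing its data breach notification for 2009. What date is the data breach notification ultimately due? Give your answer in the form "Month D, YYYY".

February 9, 2009

The statutory due date is February 8, 2009.
February 8, 2009 is a Sunday, so it moves to the next business day, February 9, 2009 (Monday).
Final deadline: February 9, 2009.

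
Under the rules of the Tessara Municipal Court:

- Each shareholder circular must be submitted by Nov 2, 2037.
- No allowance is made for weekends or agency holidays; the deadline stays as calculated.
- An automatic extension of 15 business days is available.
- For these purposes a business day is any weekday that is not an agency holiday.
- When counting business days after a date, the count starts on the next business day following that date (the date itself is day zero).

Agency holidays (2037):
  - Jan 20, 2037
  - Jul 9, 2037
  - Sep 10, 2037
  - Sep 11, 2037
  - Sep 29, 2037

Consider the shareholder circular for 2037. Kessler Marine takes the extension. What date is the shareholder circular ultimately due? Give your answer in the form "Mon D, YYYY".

Start from the fixed due date, Nov 2, 2037.
Nov 2, 2037 is a Monday; no weekend or holiday adjustment applies.
The 15-business-day extension runs from Nov 2, 2037 to Nov 23, 2037.
No adjustment is made for weekends or holidays, so Nov 23, 2037 stands.
Final deadline: Nov 23, 2037.

Nov 23, 2037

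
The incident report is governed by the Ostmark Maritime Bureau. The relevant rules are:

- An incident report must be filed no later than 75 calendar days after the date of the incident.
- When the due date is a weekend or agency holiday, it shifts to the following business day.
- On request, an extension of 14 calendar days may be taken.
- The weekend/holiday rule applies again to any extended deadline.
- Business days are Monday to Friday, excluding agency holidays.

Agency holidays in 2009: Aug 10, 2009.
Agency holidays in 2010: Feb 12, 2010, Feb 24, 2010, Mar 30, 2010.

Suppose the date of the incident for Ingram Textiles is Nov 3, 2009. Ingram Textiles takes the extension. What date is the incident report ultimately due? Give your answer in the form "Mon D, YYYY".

From Nov 3, 2009, 75 calendar days later is Jan 17, 2010.
Jan 17, 2010 is a Sunday, so it moves to the next business day, Jan 18, 2010 (Monday).
Add the 14 calendar-day extension to Jan 18, 2010: Feb 1, 2010.
Feb 1, 2010 (Monday) is already a business day.
Final deadline: Feb 1, 2010.

Feb 1, 2010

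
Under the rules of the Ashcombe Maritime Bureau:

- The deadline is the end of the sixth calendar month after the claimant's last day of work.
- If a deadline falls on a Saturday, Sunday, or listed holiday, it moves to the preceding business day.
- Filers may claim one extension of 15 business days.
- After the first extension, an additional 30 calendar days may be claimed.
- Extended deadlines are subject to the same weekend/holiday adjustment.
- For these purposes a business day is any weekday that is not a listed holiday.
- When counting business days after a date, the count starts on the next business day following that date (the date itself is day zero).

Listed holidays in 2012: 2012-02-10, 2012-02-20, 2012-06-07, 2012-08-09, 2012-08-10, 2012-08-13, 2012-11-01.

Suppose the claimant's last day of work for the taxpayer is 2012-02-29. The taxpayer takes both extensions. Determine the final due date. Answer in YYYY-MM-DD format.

6 months after 2012-02-29 is August 2012; that month ends on 2012-08-31.
2012-08-31 is a Friday and not a listed holiday, so it stands.
Applying the 15-business-day extension: 15 business days after 2012-08-31 is 2012-09-21.
2012-09-21 falls on a Friday, which is a business day, so no adjustment is needed.
The 30-calendar-day extension moves the deadline from 2012-09-21 to 2012-10-21.
2012-10-21 is a Sunday, so it moves to the preceding business day, 2012-10-19 (Friday).
The final due date is 2012-10-19.

2012-10-19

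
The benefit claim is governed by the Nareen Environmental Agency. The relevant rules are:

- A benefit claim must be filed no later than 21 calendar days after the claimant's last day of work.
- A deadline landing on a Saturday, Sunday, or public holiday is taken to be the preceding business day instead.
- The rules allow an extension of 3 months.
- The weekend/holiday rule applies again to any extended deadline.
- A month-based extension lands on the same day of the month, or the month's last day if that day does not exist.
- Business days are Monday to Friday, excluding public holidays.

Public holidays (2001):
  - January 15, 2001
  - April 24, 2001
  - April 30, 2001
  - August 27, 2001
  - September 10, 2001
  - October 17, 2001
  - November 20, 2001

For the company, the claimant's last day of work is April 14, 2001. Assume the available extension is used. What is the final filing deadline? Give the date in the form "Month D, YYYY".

21 calendar days after April 14, 2001 is May 5, 2001.
Because May 5, 2001 is a Saturday, the deadline becomes May 4, 2001 (Friday).
The 3 months extension carries May 4, 2001 to August 4, 2001.
August 4, 2001 falls on a Saturday. Rolling to the preceding business day gives August 3, 2001, a Friday.
Deadline: August 3, 2001.

August 3, 2001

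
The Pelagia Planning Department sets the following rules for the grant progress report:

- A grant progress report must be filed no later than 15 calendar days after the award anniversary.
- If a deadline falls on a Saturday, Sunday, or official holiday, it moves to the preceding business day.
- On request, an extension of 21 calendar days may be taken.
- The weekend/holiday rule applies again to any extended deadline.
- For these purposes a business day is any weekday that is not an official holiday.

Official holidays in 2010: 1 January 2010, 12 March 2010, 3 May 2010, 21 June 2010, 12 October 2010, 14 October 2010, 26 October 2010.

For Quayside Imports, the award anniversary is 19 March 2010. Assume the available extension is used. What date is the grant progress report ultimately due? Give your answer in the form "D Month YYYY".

23 April 2010

Trigger date 19 March 2010 + 15 calendar days = 3 April 2010.
3 April 2010 is a Saturday, so it moves to the preceding business day, 2 April 2010 (Friday).
With the 21-day extension, 2 April 2010 becomes 23 April 2010.
Since 23 April 2010 is a Friday and not a holiday, the date is unchanged.
Final deadline: 23 April 2010.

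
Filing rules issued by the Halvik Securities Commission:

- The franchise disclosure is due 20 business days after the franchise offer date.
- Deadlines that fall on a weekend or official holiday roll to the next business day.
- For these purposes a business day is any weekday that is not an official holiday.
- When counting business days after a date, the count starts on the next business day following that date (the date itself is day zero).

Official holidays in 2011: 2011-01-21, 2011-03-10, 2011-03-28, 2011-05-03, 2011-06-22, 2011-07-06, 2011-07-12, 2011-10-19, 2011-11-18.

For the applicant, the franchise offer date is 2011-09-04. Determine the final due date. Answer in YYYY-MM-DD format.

20 business days after 2011-09-04, excluding weekends and holidays, is 2011-09-30.
Since 2011-09-30 is a Friday and not a holiday, the date is unchanged.
Final deadline: 2011-09-30.

2011-09-30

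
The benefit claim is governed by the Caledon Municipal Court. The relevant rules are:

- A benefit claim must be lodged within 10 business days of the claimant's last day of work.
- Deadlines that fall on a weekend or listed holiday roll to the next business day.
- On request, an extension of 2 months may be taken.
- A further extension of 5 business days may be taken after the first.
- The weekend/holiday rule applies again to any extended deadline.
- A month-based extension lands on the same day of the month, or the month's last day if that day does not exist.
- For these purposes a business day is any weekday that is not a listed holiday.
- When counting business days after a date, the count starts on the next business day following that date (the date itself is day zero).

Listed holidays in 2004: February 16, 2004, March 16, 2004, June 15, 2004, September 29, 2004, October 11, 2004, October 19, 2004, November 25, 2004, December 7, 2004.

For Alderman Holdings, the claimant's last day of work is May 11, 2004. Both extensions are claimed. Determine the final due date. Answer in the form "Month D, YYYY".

August 2, 2004

10 business days after May 11, 2004, excluding weekends and holidays, is May 25, 2004.
May 25, 2004 falls on a Tuesday, which is a business day, so no adjustment is needed.
Add 2 months to May 25, 2004: July 25, 2004.
Because July 25, 2004 is a Sunday, the deadline becomes July 26, 2004 (Monday).
Counting 5 further business days from July 26, 2004 reaches August 2, 2004.
August 2, 2004 is a Monday and not a listed holiday, so it stands.
The final due date is August 2, 2004.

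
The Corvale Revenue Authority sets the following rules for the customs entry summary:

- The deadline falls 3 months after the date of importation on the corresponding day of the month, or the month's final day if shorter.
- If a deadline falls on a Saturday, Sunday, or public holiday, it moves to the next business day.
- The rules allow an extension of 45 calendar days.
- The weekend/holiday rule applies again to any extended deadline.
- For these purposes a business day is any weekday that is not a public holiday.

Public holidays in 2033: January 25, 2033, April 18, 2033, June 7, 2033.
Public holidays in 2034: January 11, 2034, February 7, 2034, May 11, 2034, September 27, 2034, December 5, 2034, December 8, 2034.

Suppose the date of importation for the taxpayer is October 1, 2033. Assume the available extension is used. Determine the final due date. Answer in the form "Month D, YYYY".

February 16, 2034

3 months after October 1, 2033, on the same day of the month, is January 1, 2034.
January 1, 2034 is a Sunday, so it moves to the next business day, January 2, 2034 (Monday).
Applying the 45-calendar-day extension: January 2, 2034 + 45 days = February 16, 2034.
February 16, 2034 is a Thursday and not a listed holiday, so it stands.
Deadline: February 16, 2034.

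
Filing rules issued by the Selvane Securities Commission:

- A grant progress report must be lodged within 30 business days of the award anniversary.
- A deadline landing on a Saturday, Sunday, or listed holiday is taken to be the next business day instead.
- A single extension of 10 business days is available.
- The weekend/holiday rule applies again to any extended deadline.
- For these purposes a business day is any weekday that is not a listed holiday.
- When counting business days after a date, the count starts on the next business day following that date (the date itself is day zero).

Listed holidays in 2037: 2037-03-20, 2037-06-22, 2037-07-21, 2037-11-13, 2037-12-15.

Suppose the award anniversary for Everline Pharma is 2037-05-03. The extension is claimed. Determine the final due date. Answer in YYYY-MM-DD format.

Starting the day after 2037-05-03 and counting 30 business days lands on 2037-06-12.
2037-06-12 is a Friday and not a listed holiday, so it stands.
Counting 10 further business days from 2037-06-12 reaches 2037-06-29.
2037-06-29 is a Monday and not a listed holiday, so it stands.
The final due date is 2037-06-29.

2037-06-29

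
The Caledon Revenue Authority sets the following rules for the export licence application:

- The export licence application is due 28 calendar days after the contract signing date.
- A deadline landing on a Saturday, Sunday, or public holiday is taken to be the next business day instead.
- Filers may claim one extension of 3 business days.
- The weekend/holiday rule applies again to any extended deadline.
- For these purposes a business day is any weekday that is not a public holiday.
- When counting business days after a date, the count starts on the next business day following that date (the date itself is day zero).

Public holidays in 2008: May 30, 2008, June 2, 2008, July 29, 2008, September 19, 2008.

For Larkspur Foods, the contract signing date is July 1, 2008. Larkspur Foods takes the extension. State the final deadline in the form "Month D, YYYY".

From July 1, 2008, 28 calendar days later is July 29, 2008.
July 29, 2008 is a listed holiday; the next business day is July 30, 2008 (Wednesday).
The 3-business-day extension runs from July 30, 2008 to August 4, 2008.
August 4, 2008 (Monday) is already a business day.
So the filing is due August 4, 2008.

August 4, 2008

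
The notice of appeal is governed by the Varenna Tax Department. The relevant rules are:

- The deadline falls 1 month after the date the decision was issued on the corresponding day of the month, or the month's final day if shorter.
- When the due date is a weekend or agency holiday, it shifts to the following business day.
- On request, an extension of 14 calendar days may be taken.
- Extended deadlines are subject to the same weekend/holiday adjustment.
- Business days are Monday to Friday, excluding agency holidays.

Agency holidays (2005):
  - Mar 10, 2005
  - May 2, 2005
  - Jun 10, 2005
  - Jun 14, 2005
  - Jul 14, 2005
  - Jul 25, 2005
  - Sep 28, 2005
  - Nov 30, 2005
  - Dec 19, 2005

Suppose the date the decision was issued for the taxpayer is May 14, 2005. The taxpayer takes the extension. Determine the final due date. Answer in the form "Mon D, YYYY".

Jun 29, 2005

1 month from May 14, 2005 is Jun 14, 2005.
Jun 14, 2005 is a listed holiday; the next business day is Jun 15, 2005 (Wednesday).
Add the 14 calendar-day extension to Jun 15, 2005: Jun 29, 2005.
Jun 29, 2005 (Wednesday) is already a business day.
Deadline: Jun 29, 2005.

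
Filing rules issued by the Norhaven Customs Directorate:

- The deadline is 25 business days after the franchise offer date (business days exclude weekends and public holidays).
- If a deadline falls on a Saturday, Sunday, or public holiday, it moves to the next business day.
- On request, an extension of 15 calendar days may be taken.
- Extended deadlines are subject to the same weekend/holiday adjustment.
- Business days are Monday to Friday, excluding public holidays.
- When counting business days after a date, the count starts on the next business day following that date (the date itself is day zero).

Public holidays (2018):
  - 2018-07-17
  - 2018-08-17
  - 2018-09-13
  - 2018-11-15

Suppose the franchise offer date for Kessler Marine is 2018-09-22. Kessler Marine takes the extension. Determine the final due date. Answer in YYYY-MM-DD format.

2018-11-12

Counting 25 business days after 2018-09-22 (skipping weekends and listed holidays) reaches 2018-10-26.
Since 2018-10-26 is a Friday and not a holiday, the date is unchanged.
The 15-calendar-day extension moves the deadline from 2018-10-26 to 2018-11-10.
2018-11-10 falls on a Saturday. Rolling to the next business day gives 2018-11-12, a Monday.
Deadline: 2018-11-12.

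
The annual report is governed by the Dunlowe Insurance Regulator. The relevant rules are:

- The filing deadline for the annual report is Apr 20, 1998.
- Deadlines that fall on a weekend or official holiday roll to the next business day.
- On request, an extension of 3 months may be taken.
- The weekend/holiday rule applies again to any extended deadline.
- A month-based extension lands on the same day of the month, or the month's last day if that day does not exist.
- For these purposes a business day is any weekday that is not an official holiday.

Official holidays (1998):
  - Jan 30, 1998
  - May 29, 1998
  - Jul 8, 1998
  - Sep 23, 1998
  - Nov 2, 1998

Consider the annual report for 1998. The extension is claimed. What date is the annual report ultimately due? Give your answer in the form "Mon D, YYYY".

Start from the fixed due date, Apr 20, 1998.
Apr 20, 1998 falls on a Monday, which is a business day, so no adjustment is needed.
Applying the 3 months extension: 3 months after Apr 20, 1998 is Jul 20, 1998.
Jul 20, 1998 (Monday) is already a business day.
So the filing is due Jul 20, 1998.

Jul 20, 1998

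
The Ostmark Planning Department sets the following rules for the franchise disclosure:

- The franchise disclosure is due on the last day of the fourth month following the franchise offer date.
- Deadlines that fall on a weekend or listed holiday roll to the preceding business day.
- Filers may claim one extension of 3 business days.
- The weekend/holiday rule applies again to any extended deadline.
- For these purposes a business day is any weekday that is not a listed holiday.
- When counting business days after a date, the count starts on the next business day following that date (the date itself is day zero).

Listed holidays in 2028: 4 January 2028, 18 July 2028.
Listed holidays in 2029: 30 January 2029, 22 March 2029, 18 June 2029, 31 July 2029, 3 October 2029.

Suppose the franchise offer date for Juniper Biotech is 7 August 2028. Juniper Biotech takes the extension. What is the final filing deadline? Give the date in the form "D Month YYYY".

4 months after 7 August 2028 falls in December 2028; the last day of that month is 31 December 2028.
31 December 2028 falls on a Sunday. Rolling to the preceding business day gives 29 December 2028, a Friday.
The 3-business-day extension runs from 29 December 2028 to 3 January 2029.
3 January 2029 (Wednesday) is already a business day.
Deadline: 3 January 2029.

3 January 2029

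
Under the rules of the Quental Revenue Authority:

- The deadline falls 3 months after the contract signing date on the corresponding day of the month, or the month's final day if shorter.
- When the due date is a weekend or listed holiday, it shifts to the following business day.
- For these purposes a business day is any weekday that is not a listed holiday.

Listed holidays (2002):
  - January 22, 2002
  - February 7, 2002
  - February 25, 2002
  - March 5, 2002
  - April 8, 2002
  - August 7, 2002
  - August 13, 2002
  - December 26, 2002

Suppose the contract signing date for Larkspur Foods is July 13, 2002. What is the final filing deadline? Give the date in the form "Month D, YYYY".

October 14, 2002

3 months after July 13, 2002, on the same day of the month, is October 13, 2002.
October 13, 2002 falls on a Sunday. Rolling to the next business day gives October 14, 2002, a Monday.
Final deadline: October 14, 2002.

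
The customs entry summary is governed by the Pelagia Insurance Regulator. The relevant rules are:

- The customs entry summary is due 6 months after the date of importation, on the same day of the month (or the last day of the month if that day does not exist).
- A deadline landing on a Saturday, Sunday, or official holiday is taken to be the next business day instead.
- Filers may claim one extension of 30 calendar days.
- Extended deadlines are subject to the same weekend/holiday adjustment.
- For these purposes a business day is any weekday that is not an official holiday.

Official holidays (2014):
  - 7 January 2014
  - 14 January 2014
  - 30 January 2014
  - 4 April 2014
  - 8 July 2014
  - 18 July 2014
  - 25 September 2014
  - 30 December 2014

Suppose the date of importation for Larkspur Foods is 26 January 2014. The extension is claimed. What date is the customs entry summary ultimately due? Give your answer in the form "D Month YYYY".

27 August 2014

Moving 6 months forward from 26 January 2014 on the corresponding day gives 26 July 2014.
26 July 2014 is a Saturday, so it moves to the next business day, 28 July 2014 (Monday).
With the 30-day extension, 28 July 2014 becomes 27 August 2014.
Since 27 August 2014 is a Wednesday and not a holiday, the date is unchanged.
Deadline: 27 August 2014.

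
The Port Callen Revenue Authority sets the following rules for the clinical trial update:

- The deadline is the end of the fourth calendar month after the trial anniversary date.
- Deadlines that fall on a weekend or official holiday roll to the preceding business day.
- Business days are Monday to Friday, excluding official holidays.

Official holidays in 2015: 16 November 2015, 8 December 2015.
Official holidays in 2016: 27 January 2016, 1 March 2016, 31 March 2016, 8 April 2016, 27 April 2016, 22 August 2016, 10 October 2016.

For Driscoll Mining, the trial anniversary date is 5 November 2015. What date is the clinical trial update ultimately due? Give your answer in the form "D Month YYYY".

30 March 2016

4 months after 5 November 2015 is March 2016; that month ends on 31 March 2016.
Because 31 March 2016 is a listed holiday, the deadline becomes 30 March 2016 (Wednesday).
Deadline: 30 March 2016.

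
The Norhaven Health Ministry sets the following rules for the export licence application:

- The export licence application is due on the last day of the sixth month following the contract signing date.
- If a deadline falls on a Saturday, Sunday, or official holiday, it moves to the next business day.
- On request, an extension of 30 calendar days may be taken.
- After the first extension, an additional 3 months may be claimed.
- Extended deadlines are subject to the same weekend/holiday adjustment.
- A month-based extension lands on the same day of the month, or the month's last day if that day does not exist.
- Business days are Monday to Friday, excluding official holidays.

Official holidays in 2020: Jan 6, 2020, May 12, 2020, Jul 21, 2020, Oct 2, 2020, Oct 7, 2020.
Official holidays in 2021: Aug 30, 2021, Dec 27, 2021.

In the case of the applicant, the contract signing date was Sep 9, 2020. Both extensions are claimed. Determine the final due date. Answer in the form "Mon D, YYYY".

6 months after Sep 9, 2020 is March 2021; that month ends on Mar 31, 2021.
Mar 31, 2021 (Wednesday) is already a business day.
With the 30-day extension, Mar 31, 2021 becomes Apr 30, 2021.
Apr 30, 2021 falls on a Friday, which is a business day, so no adjustment is needed.
Applying the 3 months extension: 3 months after Apr 30, 2021 is Jul 30, 2021.
Since Jul 30, 2021 is a Friday and not a holiday, the date is unchanged.
The final due date is Jul 30, 2021.

Jul 30, 2021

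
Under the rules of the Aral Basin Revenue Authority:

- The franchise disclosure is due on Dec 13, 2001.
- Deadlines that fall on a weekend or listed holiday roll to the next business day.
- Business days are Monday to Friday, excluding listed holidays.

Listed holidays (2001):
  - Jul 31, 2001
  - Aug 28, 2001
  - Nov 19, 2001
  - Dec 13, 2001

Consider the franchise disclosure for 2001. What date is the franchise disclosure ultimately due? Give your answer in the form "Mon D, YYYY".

Start from the fixed due date, Dec 13, 2001.
Dec 13, 2001 is a listed holiday, so it moves to the next business day, Dec 14, 2001 (Friday).
Deadline: Dec 14, 2001.

Dec 14, 2001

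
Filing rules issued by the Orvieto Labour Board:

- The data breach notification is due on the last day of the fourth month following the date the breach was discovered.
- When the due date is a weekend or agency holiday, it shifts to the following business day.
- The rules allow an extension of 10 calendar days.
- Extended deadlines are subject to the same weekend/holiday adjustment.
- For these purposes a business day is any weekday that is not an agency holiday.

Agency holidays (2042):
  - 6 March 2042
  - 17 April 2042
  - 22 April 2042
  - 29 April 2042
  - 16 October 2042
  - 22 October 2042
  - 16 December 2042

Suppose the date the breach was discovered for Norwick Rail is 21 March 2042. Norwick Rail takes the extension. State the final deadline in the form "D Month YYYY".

4 months after 21 March 2042 falls in July 2042; the last day of that month is 31 July 2042.
31 July 2042 (Thursday) is already a business day.
Applying the 10-calendar-day extension: 31 July 2042 + 10 days = 10 August 2042.
Because 10 August 2042 is a Sunday, the deadline becomes 11 August 2042 (Monday).
Final deadline: 11 August 2042.

11 August 2042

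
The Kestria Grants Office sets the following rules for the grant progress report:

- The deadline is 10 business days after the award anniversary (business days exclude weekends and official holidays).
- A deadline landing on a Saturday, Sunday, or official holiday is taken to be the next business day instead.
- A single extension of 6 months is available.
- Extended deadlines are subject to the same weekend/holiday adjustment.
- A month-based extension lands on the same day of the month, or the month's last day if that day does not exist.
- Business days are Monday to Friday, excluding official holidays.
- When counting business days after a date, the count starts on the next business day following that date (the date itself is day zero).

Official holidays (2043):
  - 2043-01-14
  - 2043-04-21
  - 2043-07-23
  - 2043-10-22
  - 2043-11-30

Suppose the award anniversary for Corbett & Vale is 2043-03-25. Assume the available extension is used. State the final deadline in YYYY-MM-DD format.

2043-10-08

Starting the day after 2043-03-25 and counting 10 business days lands on 2043-04-08.
2043-04-08 (Wednesday) is already a business day.
Applying the 6 months extension: 6 months after 2043-04-08 is 2043-10-08.
Since 2043-10-08 is a Thursday and not a holiday, the date is unchanged.
Final deadline: 2043-10-08.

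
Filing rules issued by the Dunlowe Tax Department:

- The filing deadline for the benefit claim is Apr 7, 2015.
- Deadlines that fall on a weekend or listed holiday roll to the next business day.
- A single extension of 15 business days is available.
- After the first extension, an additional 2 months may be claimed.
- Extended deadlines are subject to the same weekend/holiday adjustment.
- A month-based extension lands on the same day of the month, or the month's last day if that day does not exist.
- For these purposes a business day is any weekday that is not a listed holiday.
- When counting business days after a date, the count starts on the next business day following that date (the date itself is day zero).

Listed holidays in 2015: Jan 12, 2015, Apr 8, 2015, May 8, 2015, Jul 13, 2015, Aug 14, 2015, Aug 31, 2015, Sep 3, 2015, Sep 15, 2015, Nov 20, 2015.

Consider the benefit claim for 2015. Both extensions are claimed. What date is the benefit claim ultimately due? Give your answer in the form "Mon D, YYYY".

Jun 29, 2015

Start from the fixed due date, Apr 7, 2015.
Apr 7, 2015 (Tuesday) is already a business day.
Counting 15 further business days from Apr 7, 2015 reaches Apr 29, 2015.
Apr 29, 2015 is a Wednesday and not a listed holiday, so it stands.
Applying the 2 months extension: 2 months after Apr 29, 2015 is Jun 29, 2015.
Jun 29, 2015 (Monday) is already a business day.
So the filing is due Jun 29, 2015.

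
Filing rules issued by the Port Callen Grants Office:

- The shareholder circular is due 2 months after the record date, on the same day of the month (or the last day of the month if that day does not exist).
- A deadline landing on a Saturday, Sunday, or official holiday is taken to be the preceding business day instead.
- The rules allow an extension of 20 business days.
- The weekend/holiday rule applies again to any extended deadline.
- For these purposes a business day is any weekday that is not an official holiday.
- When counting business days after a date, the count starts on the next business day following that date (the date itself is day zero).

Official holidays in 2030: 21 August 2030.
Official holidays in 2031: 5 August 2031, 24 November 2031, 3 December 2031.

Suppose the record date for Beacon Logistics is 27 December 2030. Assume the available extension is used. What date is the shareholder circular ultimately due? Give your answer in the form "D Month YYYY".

27 March 2031

Moving 2 months forward from 27 December 2030 on the corresponding day gives 27 February 2031.
27 February 2031 is a Thursday and not a listed holiday, so it stands.
Counting 20 further business days from 27 February 2031 reaches 27 March 2031.
27 March 2031 falls on a Thursday, which is a business day, so no adjustment is needed.
Deadline: 27 March 2031.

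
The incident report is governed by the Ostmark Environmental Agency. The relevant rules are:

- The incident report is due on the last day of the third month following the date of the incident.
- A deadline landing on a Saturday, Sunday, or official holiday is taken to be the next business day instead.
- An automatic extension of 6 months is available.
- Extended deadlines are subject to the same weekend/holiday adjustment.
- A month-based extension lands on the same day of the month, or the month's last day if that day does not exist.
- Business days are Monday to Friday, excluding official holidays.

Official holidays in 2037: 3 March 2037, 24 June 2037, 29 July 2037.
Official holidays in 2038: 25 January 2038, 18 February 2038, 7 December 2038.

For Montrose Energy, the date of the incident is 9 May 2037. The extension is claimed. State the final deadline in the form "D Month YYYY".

The third month after 9 May 2037 is August 2037, whose last day is 31 August 2037.
31 August 2037 (Monday) is already a business day.
Applying the 6 months extension: 6 months after 31 August 2037 is 28 February 2038 (day 31 does not exist in February, so the month's last day is used).
28 February 2038 is a Sunday, so it moves to the next business day, 1 March 2038 (Monday).
Deadline: 1 March 2038.

1 March 2038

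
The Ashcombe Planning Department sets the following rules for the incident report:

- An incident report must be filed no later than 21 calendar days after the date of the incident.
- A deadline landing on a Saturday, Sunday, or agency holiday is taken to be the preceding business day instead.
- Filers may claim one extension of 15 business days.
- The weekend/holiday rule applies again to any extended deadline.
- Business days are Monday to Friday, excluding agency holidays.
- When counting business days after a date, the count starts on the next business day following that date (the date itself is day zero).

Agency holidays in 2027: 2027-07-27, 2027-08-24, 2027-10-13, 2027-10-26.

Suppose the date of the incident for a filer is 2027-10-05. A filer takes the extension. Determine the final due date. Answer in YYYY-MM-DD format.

2027-11-16

Trigger date 2027-10-05 + 21 calendar days = 2027-10-26.
2027-10-26 is a listed holiday, so it moves to the preceding business day, 2027-10-25 (Monday).
The 15-business-day extension runs from 2027-10-25 to 2027-11-16.
2027-11-16 falls on a Tuesday, which is a business day, so no adjustment is needed.
So the filing is due 2027-11-16.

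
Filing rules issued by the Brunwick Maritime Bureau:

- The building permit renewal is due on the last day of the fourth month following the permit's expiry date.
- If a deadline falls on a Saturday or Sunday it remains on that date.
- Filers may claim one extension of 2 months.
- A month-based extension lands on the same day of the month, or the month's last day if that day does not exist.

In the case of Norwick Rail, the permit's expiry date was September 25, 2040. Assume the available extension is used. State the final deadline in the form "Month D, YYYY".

4 months after September 25, 2040 is January 2041; that month ends on January 31, 2041.
January 31, 2041 is a Thursday; no weekend or holiday adjustment applies.
The 2 months extension carries January 31, 2041 to March 31, 2041.
March 31, 2041 is a Sunday; no weekend or holiday adjustment applies.
Deadline: March 31, 2041.

March 31, 2041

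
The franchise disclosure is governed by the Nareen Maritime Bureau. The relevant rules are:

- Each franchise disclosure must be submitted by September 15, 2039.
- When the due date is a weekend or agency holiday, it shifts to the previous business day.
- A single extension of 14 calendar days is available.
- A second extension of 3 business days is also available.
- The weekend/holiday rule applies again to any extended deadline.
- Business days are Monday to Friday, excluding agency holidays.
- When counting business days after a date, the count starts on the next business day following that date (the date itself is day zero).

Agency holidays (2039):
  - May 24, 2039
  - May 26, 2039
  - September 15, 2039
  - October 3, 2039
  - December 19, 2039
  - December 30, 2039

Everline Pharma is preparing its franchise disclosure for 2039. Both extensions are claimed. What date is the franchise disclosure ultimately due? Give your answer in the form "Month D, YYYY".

The stated deadline is September 15, 2039.
September 15, 2039 is a listed holiday; the preceding business day is September 14, 2039 (Wednesday).
The 14-calendar-day extension moves the deadline from September 14, 2039 to September 28, 2039.
September 28, 2039 is a Wednesday and not a listed holiday, so it stands.
Applying the 3-business-day extension: 3 business days after September 28, 2039 is October 4, 2039.
October 4, 2039 is a Tuesday and not a listed holiday, so it stands.
So the filing is due October 4, 2039.

October 4, 2039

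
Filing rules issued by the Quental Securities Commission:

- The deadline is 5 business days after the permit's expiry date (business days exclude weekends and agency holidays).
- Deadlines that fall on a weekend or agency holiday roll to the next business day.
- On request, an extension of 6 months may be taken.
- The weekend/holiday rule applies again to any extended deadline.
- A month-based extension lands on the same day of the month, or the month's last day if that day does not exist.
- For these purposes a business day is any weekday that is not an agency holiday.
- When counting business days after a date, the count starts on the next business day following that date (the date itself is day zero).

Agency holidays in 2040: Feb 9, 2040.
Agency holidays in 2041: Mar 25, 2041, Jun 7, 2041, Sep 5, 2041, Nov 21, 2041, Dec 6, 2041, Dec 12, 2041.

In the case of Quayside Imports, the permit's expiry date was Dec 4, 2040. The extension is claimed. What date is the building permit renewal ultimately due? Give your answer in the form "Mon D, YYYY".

Jun 11, 2041

Starting the day after Dec 4, 2040 and counting 5 business days lands on Dec 11, 2040.
Dec 11, 2040 falls on a Tuesday, which is a business day, so no adjustment is needed.
Add 6 months to Dec 11, 2040: Jun 11, 2041.
Since Jun 11, 2041 is a Tuesday and not a holiday, the date is unchanged.
The final due date is Jun 11, 2041.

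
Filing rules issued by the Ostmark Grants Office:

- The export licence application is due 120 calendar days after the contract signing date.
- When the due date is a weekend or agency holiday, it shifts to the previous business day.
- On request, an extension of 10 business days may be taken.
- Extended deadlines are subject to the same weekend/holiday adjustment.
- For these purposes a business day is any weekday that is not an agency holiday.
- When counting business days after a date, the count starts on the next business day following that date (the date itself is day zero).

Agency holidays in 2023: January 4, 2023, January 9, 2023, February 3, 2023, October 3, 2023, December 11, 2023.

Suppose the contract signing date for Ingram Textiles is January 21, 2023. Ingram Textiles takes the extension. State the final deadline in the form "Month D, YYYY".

From January 21, 2023, 120 calendar days later is May 21, 2023.
Because May 21, 2023 is a Sunday, the deadline becomes May 19, 2023 (Friday).
The 10-business-day extension runs from May 19, 2023 to June 2, 2023.
June 2, 2023 (Friday) is already a business day.
So the filing is due June 2, 2023.

June 2, 2023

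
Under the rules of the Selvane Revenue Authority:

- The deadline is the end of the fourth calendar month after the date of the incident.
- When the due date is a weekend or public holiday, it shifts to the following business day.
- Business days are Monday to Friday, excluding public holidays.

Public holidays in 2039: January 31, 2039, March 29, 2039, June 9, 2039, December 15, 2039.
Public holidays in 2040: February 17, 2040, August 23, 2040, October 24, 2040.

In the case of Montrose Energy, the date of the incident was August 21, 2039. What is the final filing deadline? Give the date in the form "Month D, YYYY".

4 months after August 21, 2039 falls in December 2039; the last day of that month is December 31, 2039.
December 31, 2039 is a Saturday, so it moves to the next business day, January 2, 2040 (Monday).
So the filing is due January 2, 2040.

January 2, 2040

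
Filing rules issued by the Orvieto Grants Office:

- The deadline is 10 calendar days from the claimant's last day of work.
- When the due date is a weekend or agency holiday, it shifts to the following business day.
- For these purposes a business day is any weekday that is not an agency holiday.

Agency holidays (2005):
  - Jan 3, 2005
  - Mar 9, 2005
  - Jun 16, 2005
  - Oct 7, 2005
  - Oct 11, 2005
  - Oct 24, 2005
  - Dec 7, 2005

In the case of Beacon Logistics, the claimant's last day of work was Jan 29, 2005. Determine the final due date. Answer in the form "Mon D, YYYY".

Feb 8, 2005

Trigger date Jan 29, 2005 + 10 calendar days = Feb 8, 2005.
Feb 8, 2005 is a Tuesday and not a listed holiday, so it stands.
The final due date is Feb 8, 2005.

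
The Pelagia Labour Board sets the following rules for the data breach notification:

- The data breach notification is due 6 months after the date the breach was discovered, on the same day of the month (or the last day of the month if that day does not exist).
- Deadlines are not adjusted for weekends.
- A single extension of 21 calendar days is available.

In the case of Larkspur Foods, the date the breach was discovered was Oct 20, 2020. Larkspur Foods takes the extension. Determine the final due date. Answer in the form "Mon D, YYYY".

6 months from Oct 20, 2020 is Apr 20, 2021.
Apr 20, 2021 falls on a Tuesday. The rules make no weekend/holiday allowance, so it remains Apr 20, 2021.
The 21-calendar-day extension moves the deadline from Apr 20, 2021 to May 11, 2021.
May 11, 2021 is a Tuesday; no weekend or holiday adjustment applies.
So the filing is due May 11, 2021.

May 11, 2021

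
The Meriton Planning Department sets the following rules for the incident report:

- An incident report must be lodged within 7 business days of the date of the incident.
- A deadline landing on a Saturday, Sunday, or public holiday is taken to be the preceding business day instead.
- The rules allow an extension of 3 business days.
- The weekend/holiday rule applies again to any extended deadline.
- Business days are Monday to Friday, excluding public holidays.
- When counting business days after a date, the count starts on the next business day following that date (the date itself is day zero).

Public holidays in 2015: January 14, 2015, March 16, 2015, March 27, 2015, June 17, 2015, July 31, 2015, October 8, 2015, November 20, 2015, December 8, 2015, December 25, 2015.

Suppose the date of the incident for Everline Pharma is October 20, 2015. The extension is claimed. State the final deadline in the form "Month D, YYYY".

November 3, 2015

7 business days after October 20, 2015, excluding weekends and holidays, is October 29, 2015.
October 29, 2015 (Thursday) is already a business day.
Applying the 3-business-day extension: 3 business days after October 29, 2015 is November 3, 2015.
Since November 3, 2015 is a Tuesday and not a holiday, the date is unchanged.
The final due date is November 3, 2015.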